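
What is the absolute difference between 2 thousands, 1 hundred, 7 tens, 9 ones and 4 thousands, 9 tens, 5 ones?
Convert 2 thousands, 1 hundred, 7 tens, 9 ones (place-value notation) → 2×1000 + 1×100 + 7×10 + 9 = 2179 (decimal)
Convert 4 thousands, 9 tens, 5 ones (place-value notation) → 4×1000 + 9×10 + 5 = 4095 (decimal)
Compute |2179 - 4095| = 1916
1916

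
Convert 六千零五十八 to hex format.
Convert 六千零五十八 (Chinese numeral) → 6×1000 + 5×10 + 8 = 6058 (decimal)
Convert 6058 (decimal) → 6058 = 1×4096 + 7×256 + 10×16 + 10 → 0x17AA (hexadecimal)
0x17AA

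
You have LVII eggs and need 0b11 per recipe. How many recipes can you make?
Convert LVII (Roman numeral) → 50 + 5 + 1 + 1 = 57 (decimal)
Convert 0b11 (binary) → 2 + 1 = 3 (decimal)
Compute 57 ÷ 3 = 19
19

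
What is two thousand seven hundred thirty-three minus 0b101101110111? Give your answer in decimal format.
Convert two thousand seven hundred thirty-three (English words) → 2×1000 + 7×100 + 33 = 2733 (decimal)
Convert 0b101101110111 (binary) → 2048 + 512 + 256 + 64 + 32 + 16 + 4 + 2 + 1 = 2935 (decimal)
Compute 2733 - 2935 = -202
-202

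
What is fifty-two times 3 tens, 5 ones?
Convert fifty-two (English words) → 52 (decimal)
Convert 3 tens, 5 ones (place-value notation) → 3×10 + 5 = 35 (decimal)
Compute 52 × 35 = 1820
1820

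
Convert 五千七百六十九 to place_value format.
Convert 五千七百六十九 (Chinese numeral) → 5×1000 + 7×100 + 6×10 + 9 = 5769 (decimal)
Convert 5769 (decimal) → 5769 = 5×1000 + 7×100 + 6×10 + 9 → 5 thousands, 7 hundreds, 6 tens, 9 ones (place-value notation)
5 thousands, 7 hundreds, 6 tens, 9 ones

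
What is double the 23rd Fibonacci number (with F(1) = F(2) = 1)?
The 23rd Fibonacci number (with F(1) = F(2) = 1) = 28657
Compute 28657 × 2 = 57314
57314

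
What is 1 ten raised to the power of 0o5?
Convert 1 ten (place-value notation) → 1×10 = 10 (decimal)
Convert 0o5 (octal) → 5 (decimal)
Compute 10 ^ 5 = 100000
100000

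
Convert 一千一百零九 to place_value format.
Convert 一千一百零九 (Chinese numeral) → 1×1000 + 1×100 + 9 = 1109 (decimal)
Convert 1109 (decimal) → 1109 = 1×1000 + 1×100 + 9 → 1 thousand, 1 hundred, 9 ones (place-value notation)
1 thousand, 1 hundred, 9 ones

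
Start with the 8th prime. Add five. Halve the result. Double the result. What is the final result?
Convert the 8th prime (prime index) → 19 (decimal)
Start: 19
Convert five (English words) → 5 (decimal)
19 + 5 = 24
24 ÷ 2 = 12
12 × 2 = 24
24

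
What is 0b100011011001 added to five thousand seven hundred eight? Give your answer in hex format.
Convert 0b100011011001 (binary) → 2048 + 128 + 64 + 16 + 8 + 1 = 2265 (decimal)
Convert five thousand seven hundred eight (English words) → 5×1000 + 7×100 + 8 = 5708 (decimal)
Compute 2265 + 5708 = 7973
Convert 7973 (decimal) → 7973 = 1×4096 + 15×256 + 2×16 + 5 → 0x1F25 (hexadecimal)
0x1F25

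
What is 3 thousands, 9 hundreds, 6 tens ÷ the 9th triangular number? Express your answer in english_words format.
Convert 3 thousands, 9 hundreds, 6 tens (place-value notation) → 3×1000 + 9×100 + 6×10 = 3960 (decimal)
Convert the 9th triangular number (triangular index) → 9×10/2 = 45 (decimal)
Compute 3960 ÷ 45 = 88
Convert 88 (decimal) → eighty-eight (English words)
eighty-eight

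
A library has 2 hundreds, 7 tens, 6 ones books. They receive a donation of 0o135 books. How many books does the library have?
Convert 2 hundreds, 7 tens, 6 ones (place-value notation) → 2×100 + 7×10 + 6 = 276 (decimal)
Convert 0o135 (octal) → 1×64 + 3×8 + 5 = 93 (decimal)
Compute 276 + 93 = 369
369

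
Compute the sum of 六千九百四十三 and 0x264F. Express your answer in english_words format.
Convert 六千九百四十三 (Chinese numeral) → 6×1000 + 9×100 + 4×10 + 3 = 6943 (decimal)
Convert 0x264F (hexadecimal) → 2×4096 + 6×256 + 4×16 + 15 = 9807 (decimal)
Compute 6943 + 9807 = 16750
Convert 16750 (decimal) → 16750 = 16×1000 + 7×100 + 50 → sixteen thousand seven hundred fifty (English words)
sixteen thousand seven hundred fifty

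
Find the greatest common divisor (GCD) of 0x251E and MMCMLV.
Convert 0x251E (hexadecimal) → 2×4096 + 5×256 + 1×16 + 14 = 9502 (decimal)
Convert MMCMLV (Roman numeral) → 1000 + 1000 + 900 + 50 + 5 = 2955 (decimal)
Compute gcd(9502, 2955) = 1
1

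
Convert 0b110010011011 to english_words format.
Convert 0b110010011011 (binary) → 2048 + 1024 + 128 + 16 + 8 + 2 + 1 = 3227 (decimal)
Convert 3227 (decimal) → 3227 = 3×1000 + 2×100 + 27 → three thousand two hundred twenty-seven (English words)
three thousand two hundred twenty-seven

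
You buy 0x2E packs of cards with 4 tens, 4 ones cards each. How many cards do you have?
Convert 4 tens, 4 ones (place-value notation) → 4×10 + 4 = 44 (decimal)
Convert 0x2E (hexadecimal) → 2×16 + 14 = 46 (decimal)
Compute 44 × 46 = 2024
2024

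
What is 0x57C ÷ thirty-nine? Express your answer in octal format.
Convert 0x57C (hexadecimal) → 5×256 + 7×16 + 12 = 1404 (decimal)
Convert thirty-nine (English words) → 39 (decimal)
Compute 1404 ÷ 39 = 36
Convert 36 (decimal) → 36 = 4×8 + 4 → 0o44 (octal)
0o44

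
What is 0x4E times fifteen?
Convert 0x4E (hexadecimal) → 4×16 + 14 = 78 (decimal)
Convert fifteen (English words) → 15 (decimal)
Compute 78 × 15 = 1170
1170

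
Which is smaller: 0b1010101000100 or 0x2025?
Convert 0b1010101000100 (binary) → 4096 + 1024 + 256 + 64 + 4 = 5444 (decimal)
Convert 0x2025 (hexadecimal) → 2×4096 + 2×16 + 5 = 8229 (decimal)
Compare 5444 vs 8229: smaller = 5444
5444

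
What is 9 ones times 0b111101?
Convert 9 ones (place-value notation) → 9 (decimal)
Convert 0b111101 (binary) → 32 + 16 + 8 + 4 + 1 = 61 (decimal)
Compute 9 × 61 = 549
549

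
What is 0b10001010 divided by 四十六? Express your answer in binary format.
Convert 0b10001010 (binary) → 128 + 8 + 2 = 138 (decimal)
Convert 四十六 (Chinese numeral) → 4×10 + 6 = 46 (decimal)
Compute 138 ÷ 46 = 3
Convert 3 (decimal) → 3 = 2 + 1 → 0b11 (binary)
0b11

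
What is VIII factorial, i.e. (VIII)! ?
Convert VIII (Roman numeral) → 5 + 1 + 1 + 1 = 8 (decimal)
Compute 8! = 40320
40320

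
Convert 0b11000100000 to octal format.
Convert 0b11000100000 (binary) → 1024 + 512 + 32 = 1568 (decimal)
Convert 1568 (decimal) → 1568 = 3×512 + 4×8 → 0o3040 (octal)
0o3040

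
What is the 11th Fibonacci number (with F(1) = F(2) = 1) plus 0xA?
The 11th Fibonacci number (with F(1) = F(2) = 1): 1, 1, 2, 3, 5, 8, 13, 21, 34, 55, 89 → 89
Convert 0xA (hexadecimal) → 10 (decimal)
Compute 89 + 10 = 99
99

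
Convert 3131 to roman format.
Convert 3131 (decimal) → 3131 = 1000 + 1000 + 1000 + 100 + 10 + 10 + 10 + 1 → MMMCXXXI (Roman numeral)
MMMCXXXI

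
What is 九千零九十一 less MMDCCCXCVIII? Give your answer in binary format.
Convert 九千零九十一 (Chinese numeral) → 9×1000 + 9×10 + 1 = 9091 (decimal)
Convert MMDCCCXCVIII (Roman numeral) → 1000 + 1000 + 500 + 100 + 100 + 100 + 90 + 5 + 1 + 1 + 1 = 2898 (decimal)
Compute 9091 - 2898 = 6193
Convert 6193 (decimal) → 6193 = 4096 + 2048 + 32 + 16 + 1 → 0b1100000110001 (binary)
0b1100000110001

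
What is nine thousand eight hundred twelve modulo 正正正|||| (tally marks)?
Convert nine thousand eight hundred twelve (English words) → 9×1000 + 8×100 + 12 = 9812 (decimal)
Convert 正正正|||| (tally marks) → 5 + 5 + 5 + 4 = 19 (decimal)
Compute 9812 mod 19 = 8
8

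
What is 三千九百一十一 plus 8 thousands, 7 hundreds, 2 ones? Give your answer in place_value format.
Convert 三千九百一十一 (Chinese numeral) → 3×1000 + 9×100 + 1×10 + 1 = 3911 (decimal)
Convert 8 thousands, 7 hundreds, 2 ones (place-value notation) → 8×1000 + 7×100 + 2 = 8702 (decimal)
Compute 3911 + 8702 = 12613
Convert 12613 (decimal) → 12613 = 12×1000 + 6×100 + 1×10 + 3 → 12 thousands, 6 hundreds, 1 ten, 3 ones (place-value notation)
12 thousands, 6 hundreds, 1 ten, 3 ones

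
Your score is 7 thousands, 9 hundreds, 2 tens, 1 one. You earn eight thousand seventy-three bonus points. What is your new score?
Convert 7 thousands, 9 hundreds, 2 tens, 1 one (place-value notation) → 7×1000 + 9×100 + 2×10 + 1 = 7921 (decimal)
Convert eight thousand seventy-three (English words) → 8×1000 + 73 = 8073 (decimal)
Compute 7921 + 8073 = 15994
15994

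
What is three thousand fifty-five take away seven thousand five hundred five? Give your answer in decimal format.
Convert three thousand fifty-five (English words) → 3×1000 + 55 = 3055 (decimal)
Convert seven thousand five hundred five (English words) → 7×1000 + 5×100 + 5 = 7505 (decimal)
Compute 3055 - 7505 = -4450
-4450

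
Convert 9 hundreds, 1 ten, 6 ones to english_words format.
Convert 9 hundreds, 1 ten, 6 ones (place-value notation) → 9×100 + 1×10 + 6 = 916 (decimal)
Convert 916 (decimal) → 916 = 9×100 + 16 → nine hundred sixteen (English words)
nine hundred sixteen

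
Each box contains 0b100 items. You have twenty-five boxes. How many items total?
Convert 0b100 (binary) → 4 (decimal)
Convert twenty-five (English words) → 25 (decimal)
Compute 4 × 25 = 100
100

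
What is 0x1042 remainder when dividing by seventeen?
Convert 0x1042 (hexadecimal) → 1×4096 + 4×16 + 2 = 4162 (decimal)
Convert seventeen (English words) → 17 (decimal)
Compute 4162 mod 17 = 14
14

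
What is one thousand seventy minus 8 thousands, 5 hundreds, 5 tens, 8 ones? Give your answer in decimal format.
Convert one thousand seventy (English words) → 1×1000 + 70 = 1070 (decimal)
Convert 8 thousands, 5 hundreds, 5 tens, 8 ones (place-value notation) → 8×1000 + 5×100 + 5×10 + 8 = 8558 (decimal)
Compute 1070 - 8558 = -7488
-7488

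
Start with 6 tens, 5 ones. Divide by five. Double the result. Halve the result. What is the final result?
Convert 6 tens, 5 ones (place-value notation) → 6×10 + 5 = 65 (decimal)
Start: 65
Convert five (English words) → 5 (decimal)
65 ÷ 5 = 13
13 × 2 = 26
26 ÷ 2 = 13
13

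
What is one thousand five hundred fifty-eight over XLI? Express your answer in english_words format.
Convert one thousand five hundred fifty-eight (English words) → 1×1000 + 5×100 + 58 = 1558 (decimal)
Convert XLI (Roman numeral) → 40 + 1 = 41 (decimal)
Compute 1558 ÷ 41 = 38
Convert 38 (decimal) → thirty-eight (English words)
thirty-eight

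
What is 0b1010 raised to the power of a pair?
Convert 0b1010 (binary) → 8 + 2 = 10 (decimal)
Convert a pair (colloquial) → 2 (decimal)
Compute 10 ^ 2 = 100
100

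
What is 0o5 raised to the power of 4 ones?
Convert 0o5 (octal) → 5 (decimal)
Convert 4 ones (place-value notation) → 4 (decimal)
Compute 5 ^ 4 = 625
625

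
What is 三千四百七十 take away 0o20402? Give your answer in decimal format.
Convert 三千四百七十 (Chinese numeral) → 3×1000 + 4×100 + 7×10 = 3470 (decimal)
Convert 0o20402 (octal) → 2×4096 + 4×64 + 2 = 8450 (decimal)
Compute 3470 - 8450 = -4980
-4980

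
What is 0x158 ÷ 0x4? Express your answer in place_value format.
Convert 0x158 (hexadecimal) → 1×256 + 5×16 + 8 = 344 (decimal)
Convert 0x4 (hexadecimal) → 4 (decimal)
Compute 344 ÷ 4 = 86
Convert 86 (decimal) → 86 = 8×10 + 6 → 8 tens, 6 ones (place-value notation)
8 tens, 6 ones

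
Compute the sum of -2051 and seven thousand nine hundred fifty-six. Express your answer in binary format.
Convert seven thousand nine hundred fifty-six (English words) → 7×1000 + 9×100 + 56 = 7956 (decimal)
Compute -2051 + 7956 = 5905
Convert 5905 (decimal) → 5905 = 4096 + 1024 + 512 + 256 + 16 + 1 → 0b1011100010001 (binary)
0b1011100010001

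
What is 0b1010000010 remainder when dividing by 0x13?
Convert 0b1010000010 (binary) → 512 + 128 + 2 = 642 (decimal)
Convert 0x13 (hexadecimal) → 1×16 + 3 = 19 (decimal)
Compute 642 mod 19 = 15
15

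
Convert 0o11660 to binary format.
Convert 0o11660 (octal) → 1×4096 + 1×512 + 6×64 + 6×8 = 5040 (decimal)
Convert 5040 (decimal) → 5040 = 4096 + 512 + 256 + 128 + 32 + 16 → 0b1001110110000 (binary)
0b1001110110000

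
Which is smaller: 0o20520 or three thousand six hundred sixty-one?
Convert 0o20520 (octal) → 2×4096 + 5×64 + 2×8 = 8528 (decimal)
Convert three thousand six hundred sixty-one (English words) → 3×1000 + 6×100 + 61 = 3661 (decimal)
Compare 8528 vs 3661: smaller = 3661
3661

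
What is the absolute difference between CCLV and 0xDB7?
Convert CCLV (Roman numeral) → 100 + 100 + 50 + 5 = 255 (decimal)
Convert 0xDB7 (hexadecimal) → 13×256 + 11×16 + 7 = 3511 (decimal)
Compute |255 - 3511| = 3256
3256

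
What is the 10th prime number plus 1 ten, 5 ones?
The 10th prime number = 29
Convert 1 ten, 5 ones (place-value notation) → 1×10 + 5 = 15 (decimal)
Compute 29 + 15 = 44
44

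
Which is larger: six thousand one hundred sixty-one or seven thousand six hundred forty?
Convert six thousand one hundred sixty-one (English words) → 6×1000 + 1×100 + 61 = 6161 (decimal)
Convert seven thousand six hundred forty (English words) → 7×1000 + 6×100 + 40 = 7640 (decimal)
Compare 6161 vs 7640: larger = 7640
7640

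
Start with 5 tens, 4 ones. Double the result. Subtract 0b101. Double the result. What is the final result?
Convert 5 tens, 4 ones (place-value notation) → 5×10 + 4 = 54 (decimal)
Start: 54
54 × 2 = 108
Convert 0b101 (binary) → 4 + 1 = 5 (decimal)
108 - 5 = 103
103 × 2 = 206
206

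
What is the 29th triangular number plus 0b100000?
The 29th triangular number = 29×30/2 = 435
Convert 0b100000 (binary) → 32 (decimal)
Compute 435 + 32 = 467
467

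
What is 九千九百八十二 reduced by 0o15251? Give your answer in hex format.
Convert 九千九百八十二 (Chinese numeral) → 9×1000 + 9×100 + 8×10 + 2 = 9982 (decimal)
Convert 0o15251 (octal) → 1×4096 + 5×512 + 2×64 + 5×8 + 1 = 6825 (decimal)
Compute 9982 - 6825 = 3157
Convert 3157 (decimal) → 3157 = 12×256 + 5×16 + 5 → 0xC55 (hexadecimal)
0xC55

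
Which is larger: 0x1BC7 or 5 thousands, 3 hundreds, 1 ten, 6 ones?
Convert 0x1BC7 (hexadecimal) → 1×4096 + 11×256 + 12×16 + 7 = 7111 (decimal)
Convert 5 thousands, 3 hundreds, 1 ten, 6 ones (place-value notation) → 5×1000 + 3×100 + 1×10 + 6 = 5316 (decimal)
Compare 7111 vs 5316: larger = 7111
7111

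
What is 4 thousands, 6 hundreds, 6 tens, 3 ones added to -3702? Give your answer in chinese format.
Convert 4 thousands, 6 hundreds, 6 tens, 3 ones (place-value notation) → 4×1000 + 6×100 + 6×10 + 3 = 4663 (decimal)
Compute 4663 + -3702 = 961
Convert 961 (decimal) → 961 = 9×100 + 6×10 + 1 → 九百六十一 (Chinese numeral)
九百六十一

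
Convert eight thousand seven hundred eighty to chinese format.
Convert eight thousand seven hundred eighty (English words) → 8×1000 + 7×100 + 80 = 8780 (decimal)
Convert 8780 (decimal) → 8780 = 8×1000 + 7×100 + 8×10 → 八千七百八十 (Chinese numeral)
八千七百八十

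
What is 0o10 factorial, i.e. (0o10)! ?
Convert 0o10 (octal) → 1×8 = 8 (decimal)
Compute 8! = 40320
40320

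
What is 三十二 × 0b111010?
Convert 三十二 (Chinese numeral) → 3×10 + 2 = 32 (decimal)
Convert 0b111010 (binary) → 32 + 16 + 8 + 2 = 58 (decimal)
Compute 32 × 58 = 1856
1856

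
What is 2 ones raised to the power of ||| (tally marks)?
Convert 2 ones (place-value notation) → 2 (decimal)
Convert ||| (tally marks) → 3 (decimal)
Compute 2 ^ 3 = 8
8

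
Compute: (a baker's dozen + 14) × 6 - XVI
Convert a baker's dozen (colloquial) → 13 (decimal)
Convert XVI (Roman numeral) → 10 + 5 + 1 = 16 (decimal)
Expression in decimal: (13 + 14) × 6 - 16
Parentheses first: 13 + 14 = 27
Multiply: 27 × 6 = 162
Subtract: 162 - 16 = 146
146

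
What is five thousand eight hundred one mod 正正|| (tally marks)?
Convert five thousand eight hundred one (English words) → 5×1000 + 8×100 + 1 = 5801 (decimal)
Convert 正正|| (tally marks) → 5 + 5 + 2 = 12 (decimal)
Compute 5801 mod 12 = 5
5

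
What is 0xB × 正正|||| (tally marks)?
Convert 0xB (hexadecimal) → 11 (decimal)
Convert 正正|||| (tally marks) → 5 + 5 + 4 = 14 (decimal)
Compute 11 × 14 = 154
154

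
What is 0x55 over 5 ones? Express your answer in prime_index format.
Convert 0x55 (hexadecimal) → 5×16 + 5 = 85 (decimal)
Convert 5 ones (place-value notation) → 5 (decimal)
Compute 85 ÷ 5 = 17
Convert 17 (decimal) → the 7th prime (prime index)
the 7th prime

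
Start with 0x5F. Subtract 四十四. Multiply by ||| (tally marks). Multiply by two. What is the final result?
Convert 0x5F (hexadecimal) → 5×16 + 15 = 95 (decimal)
Start: 95
Convert 四十四 (Chinese numeral) → 4×10 + 4 = 44 (decimal)
95 - 44 = 51
Convert ||| (tally marks) → 3 (decimal)
51 × 3 = 153
Convert two (English words) → 2 (decimal)
153 × 2 = 306
306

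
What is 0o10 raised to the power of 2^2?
Convert 0o10 (octal) → 1×8 = 8 (decimal)
Convert 2^2 (power) → 4 (decimal)
Compute 8 ^ 4 = 4096
4096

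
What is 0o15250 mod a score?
Convert 0o15250 (octal) → 1×4096 + 5×512 + 2×64 + 5×8 = 6824 (decimal)
Convert a score (colloquial) → 20 (decimal)
Compute 6824 mod 20 = 4
4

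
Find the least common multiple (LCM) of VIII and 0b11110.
Convert VIII (Roman numeral) → 5 + 1 + 1 + 1 = 8 (decimal)
Convert 0b11110 (binary) → 16 + 8 + 4 + 2 = 30 (decimal)
Compute lcm(8, 30) = 120
120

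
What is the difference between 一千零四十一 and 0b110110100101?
Convert 一千零四十一 (Chinese numeral) → 1×1000 + 4×10 + 1 = 1041 (decimal)
Convert 0b110110100101 (binary) → 2048 + 1024 + 256 + 128 + 32 + 4 + 1 = 3493 (decimal)
Difference: |1041 - 3493| = 2452
2452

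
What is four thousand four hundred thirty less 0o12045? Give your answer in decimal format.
Convert four thousand four hundred thirty (English words) → 4×1000 + 4×100 + 30 = 4430 (decimal)
Convert 0o12045 (octal) → 1×4096 + 2×512 + 4×8 + 5 = 5157 (decimal)
Compute 4430 - 5157 = -727
-727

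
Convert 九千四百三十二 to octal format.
Convert 九千四百三十二 (Chinese numeral) → 9×1000 + 4×100 + 3×10 + 2 = 9432 (decimal)
Convert 9432 (decimal) → 9432 = 2×4096 + 2×512 + 3×64 + 3×8 → 0o22330 (octal)
0o22330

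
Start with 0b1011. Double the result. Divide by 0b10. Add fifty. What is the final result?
Convert 0b1011 (binary) → 8 + 2 + 1 = 11 (decimal)
Start: 11
11 × 2 = 22
Convert 0b10 (binary) → 2 (decimal)
22 ÷ 2 = 11
Convert fifty (English words) → 50 (decimal)
11 + 50 = 61
61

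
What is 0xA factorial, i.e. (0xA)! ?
Convert 0xA (hexadecimal) → 10 (decimal)
Compute 10! = 3628800
3628800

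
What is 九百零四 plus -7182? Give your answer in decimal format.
Convert 九百零四 (Chinese numeral) → 9×100 + 4 = 904 (decimal)
Compute 904 + -7182 = -6278
-6278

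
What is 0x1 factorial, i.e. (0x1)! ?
Convert 0x1 (hexadecimal) → 1 (decimal)
Compute 1! = 1
1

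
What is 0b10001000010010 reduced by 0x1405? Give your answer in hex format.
Convert 0b10001000010010 (binary) → 8192 + 512 + 16 + 2 = 8722 (decimal)
Convert 0x1405 (hexadecimal) → 1×4096 + 4×256 + 5 = 5125 (decimal)
Compute 8722 - 5125 = 3597
Convert 3597 (decimal) → 3597 = 14×256 + 13 → 0xE0D (hexadecimal)
0xE0D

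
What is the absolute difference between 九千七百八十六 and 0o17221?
Convert 九千七百八十六 (Chinese numeral) → 9×1000 + 7×100 + 8×10 + 6 = 9786 (decimal)
Convert 0o17221 (octal) → 1×4096 + 7×512 + 2×64 + 2×8 + 1 = 7825 (decimal)
Compute |9786 - 7825| = 1961
1961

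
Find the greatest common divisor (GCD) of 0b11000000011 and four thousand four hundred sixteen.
Convert 0b11000000011 (binary) → 1024 + 512 + 2 + 1 = 1539 (decimal)
Convert four thousand four hundred sixteen (English words) → 4×1000 + 4×100 + 16 = 4416 (decimal)
Compute gcd(1539, 4416) = 3
3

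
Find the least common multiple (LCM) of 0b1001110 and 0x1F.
Convert 0b1001110 (binary) → 64 + 8 + 4 + 2 = 78 (decimal)
Convert 0x1F (hexadecimal) → 1×16 + 15 = 31 (decimal)
Compute lcm(78, 31) = 2418
2418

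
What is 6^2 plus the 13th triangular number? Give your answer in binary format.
Convert 6^2 (power) → 36 (decimal)
Convert the 13th triangular number (triangular index) → 13×14/2 = 91 (decimal)
Compute 36 + 91 = 127
Convert 127 (decimal) → 127 = 64 + 32 + 16 + 8 + 4 + 2 + 1 → 0b1111111 (binary)
0b1111111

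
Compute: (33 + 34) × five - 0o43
Convert five (English words) → 5 (decimal)
Convert 0o43 (octal) → 4×8 + 3 = 35 (decimal)
Expression in decimal: (33 + 34) × 5 - 35
Parentheses first: 33 + 34 = 67
Multiply: 67 × 5 = 335
Subtract: 335 - 35 = 300
300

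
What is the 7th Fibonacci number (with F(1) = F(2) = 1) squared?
The 7th Fibonacci number (with F(1) = F(2) = 1): 1, 1, 2, 3, 5, 8, 13 → 13
Compute 13² = 13 × 13 = 169
169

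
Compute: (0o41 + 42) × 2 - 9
Convert 0o41 (octal) → 4×8 + 1 = 33 (decimal)
Expression in decimal: (33 + 42) × 2 - 9
Parentheses first: 33 + 42 = 75
Multiply: 75 × 2 = 150
Subtract: 150 - 9 = 141
141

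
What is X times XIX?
Convert X (Roman numeral) → 10 (decimal)
Convert XIX (Roman numeral) → 10 + 9 = 19 (decimal)
Compute 10 × 19 = 190
190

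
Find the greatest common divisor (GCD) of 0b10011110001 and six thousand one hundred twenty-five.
Convert 0b10011110001 (binary) → 1024 + 128 + 64 + 32 + 16 + 1 = 1265 (decimal)
Convert six thousand one hundred twenty-five (English words) → 6×1000 + 1×100 + 25 = 6125 (decimal)
Compute gcd(1265, 6125) = 5
5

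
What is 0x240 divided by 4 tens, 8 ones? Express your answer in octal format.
Convert 0x240 (hexadecimal) → 2×256 + 4×16 = 576 (decimal)
Convert 4 tens, 8 ones (place-value notation) → 4×10 + 8 = 48 (decimal)
Compute 576 ÷ 48 = 12
Convert 12 (decimal) → 12 = 1×8 + 4 → 0o14 (octal)
0o14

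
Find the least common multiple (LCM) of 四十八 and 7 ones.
Convert 四十八 (Chinese numeral) → 4×10 + 8 = 48 (decimal)
Convert 7 ones (place-value notation) → 7 (decimal)
Compute lcm(48, 7) = 336
336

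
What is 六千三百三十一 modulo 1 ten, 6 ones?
Convert 六千三百三十一 (Chinese numeral) → 6×1000 + 3×100 + 3×10 + 1 = 6331 (decimal)
Convert 1 ten, 6 ones (place-value notation) → 1×10 + 6 = 16 (decimal)
Compute 6331 mod 16 = 11
11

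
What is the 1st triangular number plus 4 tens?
The 1st triangular number = 1×2/2 = 1
Convert 4 tens (place-value notation) → 4×10 = 40 (decimal)
Compute 1 + 40 = 41
41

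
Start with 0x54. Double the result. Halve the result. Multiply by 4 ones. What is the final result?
Convert 0x54 (hexadecimal) → 5×16 + 4 = 84 (decimal)
Start: 84
84 × 2 = 168
168 ÷ 2 = 84
Convert 4 ones (place-value notation) → 4 (decimal)
84 × 4 = 336
336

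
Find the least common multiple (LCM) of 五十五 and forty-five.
Convert 五十五 (Chinese numeral) → 5×10 + 5 = 55 (decimal)
Convert forty-five (English words) → 45 (decimal)
Compute lcm(55, 45) = 495
495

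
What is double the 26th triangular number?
The 26th triangular number = 26×27/2 = 351
Compute 351 × 2 = 702
702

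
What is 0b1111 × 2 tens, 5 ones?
Convert 0b1111 (binary) → 8 + 4 + 2 + 1 = 15 (decimal)
Convert 2 tens, 5 ones (place-value notation) → 2×10 + 5 = 25 (decimal)
Compute 15 × 25 = 375
375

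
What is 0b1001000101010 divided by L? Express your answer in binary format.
Convert 0b1001000101010 (binary) → 4096 + 512 + 32 + 8 + 2 = 4650 (decimal)
Convert L (Roman numeral) → 50 (decimal)
Compute 4650 ÷ 50 = 93
Convert 93 (decimal) → 93 = 64 + 16 + 8 + 4 + 1 → 0b1011101 (binary)
0b1011101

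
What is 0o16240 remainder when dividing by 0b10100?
Convert 0o16240 (octal) → 1×4096 + 6×512 + 2×64 + 4×8 = 7328 (decimal)
Convert 0b10100 (binary) → 16 + 4 = 20 (decimal)
Compute 7328 mod 20 = 8
8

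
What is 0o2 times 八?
Convert 0o2 (octal) → 2 (decimal)
Convert 八 (Chinese numeral) → 8 (decimal)
Compute 2 × 8 = 16
16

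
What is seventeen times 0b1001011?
Convert seventeen (English words) → 17 (decimal)
Convert 0b1001011 (binary) → 64 + 8 + 2 + 1 = 75 (decimal)
Compute 17 × 75 = 1275
1275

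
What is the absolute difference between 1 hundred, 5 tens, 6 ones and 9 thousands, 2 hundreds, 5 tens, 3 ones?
Convert 1 hundred, 5 tens, 6 ones (place-value notation) → 1×100 + 5×10 + 6 = 156 (decimal)
Convert 9 thousands, 2 hundreds, 5 tens, 3 ones (place-value notation) → 9×1000 + 2×100 + 5×10 + 3 = 9253 (decimal)
Compute |156 - 9253| = 9097
9097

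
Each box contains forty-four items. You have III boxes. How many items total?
Convert forty-four (English words) → 44 (decimal)
Convert III (Roman numeral) → 1 + 1 + 1 = 3 (decimal)
Compute 44 × 3 = 132
132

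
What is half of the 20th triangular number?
The 20th triangular number = 20×21/2 = 210
Compute 210 ÷ 2 = 105
105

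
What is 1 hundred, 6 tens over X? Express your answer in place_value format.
Convert 1 hundred, 6 tens (place-value notation) → 1×100 + 6×10 = 160 (decimal)
Convert X (Roman numeral) → 10 (decimal)
Compute 160 ÷ 10 = 16
Convert 16 (decimal) → 16 = 1×10 + 6 → 1 ten, 6 ones (place-value notation)
1 ten, 6 ones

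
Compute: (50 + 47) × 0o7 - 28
Convert 0o7 (octal) → 7 (decimal)
Expression in decimal: (50 + 47) × 7 - 28
Parentheses first: 50 + 47 = 97
Multiply: 97 × 7 = 679
Subtract: 679 - 28 = 651
651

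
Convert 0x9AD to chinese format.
Convert 0x9AD (hexadecimal) → 9×256 + 10×16 + 13 = 2477 (decimal)
Convert 2477 (decimal) → 2477 = 2×1000 + 4×100 + 7×10 + 7 → 二千四百七十七 (Chinese numeral)
二千四百七十七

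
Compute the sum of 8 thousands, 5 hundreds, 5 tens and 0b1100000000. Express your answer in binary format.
Convert 8 thousands, 5 hundreds, 5 tens (place-value notation) → 8×1000 + 5×100 + 5×10 = 8550 (decimal)
Convert 0b1100000000 (binary) → 512 + 256 = 768 (decimal)
Compute 8550 + 768 = 9318
Convert 9318 (decimal) → 9318 = 8192 + 1024 + 64 + 32 + 4 + 2 → 0b10010001100110 (binary)
0b10010001100110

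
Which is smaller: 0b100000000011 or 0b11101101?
Convert 0b100000000011 (binary) → 2048 + 2 + 1 = 2051 (decimal)
Convert 0b11101101 (binary) → 128 + 64 + 32 + 8 + 4 + 1 = 237 (decimal)
Compare 2051 vs 237: smaller = 237
237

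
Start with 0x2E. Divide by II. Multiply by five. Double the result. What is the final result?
Convert 0x2E (hexadecimal) → 2×16 + 14 = 46 (decimal)
Start: 46
Convert II (Roman numeral) → 1 + 1 = 2 (decimal)
46 ÷ 2 = 23
Convert five (English words) → 5 (decimal)
23 × 5 = 115
115 × 2 = 230
230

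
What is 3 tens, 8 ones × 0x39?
Convert 3 tens, 8 ones (place-value notation) → 3×10 + 8 = 38 (decimal)
Convert 0x39 (hexadecimal) → 3×16 + 9 = 57 (decimal)
Compute 38 × 57 = 2166
2166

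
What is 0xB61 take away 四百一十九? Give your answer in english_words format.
Convert 0xB61 (hexadecimal) → 11×256 + 6×16 + 1 = 2913 (decimal)
Convert 四百一十九 (Chinese numeral) → 4×100 + 1×10 + 9 = 419 (decimal)
Compute 2913 - 419 = 2494
Convert 2494 (decimal) → 2494 = 2×1000 + 4×100 + 94 → two thousand four hundred ninety-four (English words)
two thousand four hundred ninety-four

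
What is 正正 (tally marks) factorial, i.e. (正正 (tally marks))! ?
Convert 正正 (tally marks) → 5 + 5 = 10 (decimal)
Compute 10! = 3628800
3628800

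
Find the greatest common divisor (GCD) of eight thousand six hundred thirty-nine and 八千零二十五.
Convert eight thousand six hundred thirty-nine (English words) → 8×1000 + 6×100 + 39 = 8639 (decimal)
Convert 八千零二十五 (Chinese numeral) → 8×1000 + 2×10 + 5 = 8025 (decimal)
Compute gcd(8639, 8025) = 1
1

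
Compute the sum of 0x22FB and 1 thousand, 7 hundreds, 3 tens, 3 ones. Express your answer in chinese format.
Convert 0x22FB (hexadecimal) → 2×4096 + 2×256 + 15×16 + 11 = 8955 (decimal)
Convert 1 thousand, 7 hundreds, 3 tens, 3 ones (place-value notation) → 1×1000 + 7×100 + 3×10 + 3 = 1733 (decimal)
Compute 8955 + 1733 = 10688
Convert 10688 (decimal) → 10688 = 1×10000 + 6×100 + 8×10 + 8 → 一万零六百八十八 (Chinese numeral)
一万零六百八十八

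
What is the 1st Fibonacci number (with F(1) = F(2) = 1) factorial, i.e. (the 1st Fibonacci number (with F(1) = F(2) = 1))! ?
Convert the 1st Fibonacci number (with F(1) = F(2) = 1) (Fibonacci index) → 1 (decimal)
Compute 1! = 1
1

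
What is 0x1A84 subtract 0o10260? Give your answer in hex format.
Convert 0x1A84 (hexadecimal) → 1×4096 + 10×256 + 8×16 + 4 = 6788 (decimal)
Convert 0o10260 (octal) → 1×4096 + 2×64 + 6×8 = 4272 (decimal)
Compute 6788 - 4272 = 2516
Convert 2516 (decimal) → 2516 = 9×256 + 13×16 + 4 → 0x9D4 (hexadecimal)
0x9D4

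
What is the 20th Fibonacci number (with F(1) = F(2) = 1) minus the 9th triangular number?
The 20th Fibonacci number (with F(1) = F(2) = 1) = 6765
Convert the 9th triangular number (triangular index) → 9×10/2 = 45 (decimal)
Compute 6765 - 45 = 6720
6720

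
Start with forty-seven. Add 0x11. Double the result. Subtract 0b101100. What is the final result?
Convert forty-seven (English words) → 47 (decimal)
Start: 47
Convert 0x11 (hexadecimal) → 1×16 + 1 = 17 (decimal)
47 + 17 = 64
64 × 2 = 128
Convert 0b101100 (binary) → 32 + 8 + 4 = 44 (decimal)
128 - 44 = 84
84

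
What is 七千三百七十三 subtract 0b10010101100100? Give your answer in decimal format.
Convert 七千三百七十三 (Chinese numeral) → 7×1000 + 3×100 + 7×10 + 3 = 7373 (decimal)
Convert 0b10010101100100 (binary) → 8192 + 1024 + 256 + 64 + 32 + 4 = 9572 (decimal)
Compute 7373 - 9572 = -2199
-2199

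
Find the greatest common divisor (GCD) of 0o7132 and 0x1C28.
Convert 0o7132 (octal) → 7×512 + 1×64 + 3×8 + 2 = 3674 (decimal)
Convert 0x1C28 (hexadecimal) → 1×4096 + 12×256 + 2×16 + 8 = 7208 (decimal)
Compute gcd(3674, 7208) = 2
2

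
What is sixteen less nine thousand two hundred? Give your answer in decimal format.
Convert sixteen (English words) → 16 (decimal)
Convert nine thousand two hundred (English words) → 9×1000 + 2×100 = 9200 (decimal)
Compute 16 - 9200 = -9184
-9184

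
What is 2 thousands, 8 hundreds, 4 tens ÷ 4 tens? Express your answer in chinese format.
Convert 2 thousands, 8 hundreds, 4 tens (place-value notation) → 2×1000 + 8×100 + 4×10 = 2840 (decimal)
Convert 4 tens (place-value notation) → 4×10 = 40 (decimal)
Compute 2840 ÷ 40 = 71
Convert 71 (decimal) → 71 = 7×10 + 1 → 七十一 (Chinese numeral)
七十一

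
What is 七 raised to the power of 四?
Convert 七 (Chinese numeral) → 7 (decimal)
Convert 四 (Chinese numeral) → 4 (decimal)
Compute 7 ^ 4 = 2401
2401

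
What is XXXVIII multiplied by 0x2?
Convert XXXVIII (Roman numeral) → 10 + 10 + 10 + 5 + 1 + 1 + 1 = 38 (decimal)
Convert 0x2 (hexadecimal) → 2 (decimal)
Compute 38 × 2 = 76
76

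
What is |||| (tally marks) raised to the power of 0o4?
Convert |||| (tally marks) → 4 (decimal)
Convert 0o4 (octal) → 4 (decimal)
Compute 4 ^ 4 = 256
256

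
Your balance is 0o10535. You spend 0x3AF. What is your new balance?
Convert 0o10535 (octal) → 1×4096 + 5×64 + 3×8 + 5 = 4445 (decimal)
Convert 0x3AF (hexadecimal) → 3×256 + 10×16 + 15 = 943 (decimal)
Compute 4445 - 943 = 3502
3502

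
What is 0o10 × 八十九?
Convert 0o10 (octal) → 1×8 = 8 (decimal)
Convert 八十九 (Chinese numeral) → 8×10 + 9 = 89 (decimal)
Compute 8 × 89 = 712
712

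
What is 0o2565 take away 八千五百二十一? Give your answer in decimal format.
Convert 0o2565 (octal) → 2×512 + 5×64 + 6×8 + 5 = 1397 (decimal)
Convert 八千五百二十一 (Chinese numeral) → 8×1000 + 5×100 + 2×10 + 1 = 8521 (decimal)
Compute 1397 - 8521 = -7124
-7124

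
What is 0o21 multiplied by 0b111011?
Convert 0o21 (octal) → 2×8 + 1 = 17 (decimal)
Convert 0b111011 (binary) → 32 + 16 + 8 + 2 + 1 = 59 (decimal)
Compute 17 × 59 = 1003
1003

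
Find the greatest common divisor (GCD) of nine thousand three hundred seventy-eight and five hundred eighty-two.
Convert nine thousand three hundred seventy-eight (English words) → 9×1000 + 3×100 + 78 = 9378 (decimal)
Convert five hundred eighty-two (English words) → 5×100 + 82 = 582 (decimal)
Compute gcd(9378, 582) = 6
6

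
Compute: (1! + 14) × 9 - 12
Convert 1! (factorial) → 1 (decimal)
Expression in decimal: (1 + 14) × 9 - 12
Parentheses first: 1 + 14 = 15
Multiply: 15 × 9 = 135
Subtract: 135 - 12 = 123
123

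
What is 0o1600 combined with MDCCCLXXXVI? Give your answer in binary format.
Convert 0o1600 (octal) → 1×512 + 6×64 = 896 (decimal)
Convert MDCCCLXXXVI (Roman numeral) → 1000 + 500 + 100 + 100 + 100 + 50 + 10 + 10 + 10 + 5 + 1 = 1886 (decimal)
Compute 896 + 1886 = 2782
Convert 2782 (decimal) → 2782 = 2048 + 512 + 128 + 64 + 16 + 8 + 4 + 2 → 0b101011011110 (binary)
0b101011011110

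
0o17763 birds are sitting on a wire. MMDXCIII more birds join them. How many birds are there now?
Convert 0o17763 (octal) → 1×4096 + 7×512 + 7×64 + 6×8 + 3 = 8179 (decimal)
Convert MMDXCIII (Roman numeral) → 1000 + 1000 + 500 + 90 + 1 + 1 + 1 = 2593 (decimal)
Compute 8179 + 2593 = 10772
10772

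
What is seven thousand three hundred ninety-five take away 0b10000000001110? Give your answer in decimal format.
Convert seven thousand three hundred ninety-five (English words) → 7×1000 + 3×100 + 95 = 7395 (decimal)
Convert 0b10000000001110 (binary) → 8192 + 8 + 4 + 2 = 8206 (decimal)
Compute 7395 - 8206 = -811
-811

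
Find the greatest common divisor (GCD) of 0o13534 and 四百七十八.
Convert 0o13534 (octal) → 1×4096 + 3×512 + 5×64 + 3×8 + 4 = 5980 (decimal)
Convert 四百七十八 (Chinese numeral) → 4×100 + 7×10 + 8 = 478 (decimal)
Compute gcd(5980, 478) = 2
2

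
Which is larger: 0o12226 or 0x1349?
Convert 0o12226 (octal) → 1×4096 + 2×512 + 2×64 + 2×8 + 6 = 5270 (decimal)
Convert 0x1349 (hexadecimal) → 1×4096 + 3×256 + 4×16 + 9 = 4937 (decimal)
Compare 5270 vs 4937: larger = 5270
5270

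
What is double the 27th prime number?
The 27th prime number = 103
Compute 103 × 2 = 206
206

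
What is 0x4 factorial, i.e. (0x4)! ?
Convert 0x4 (hexadecimal) → 4 (decimal)
Compute 4! = 24
24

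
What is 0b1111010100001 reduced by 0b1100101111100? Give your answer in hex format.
Convert 0b1111010100001 (binary) → 4096 + 2048 + 1024 + 512 + 128 + 32 + 1 = 7841 (decimal)
Convert 0b1100101111100 (binary) → 4096 + 2048 + 256 + 64 + 32 + 16 + 8 + 4 = 6524 (decimal)
Compute 7841 - 6524 = 1317
Convert 1317 (decimal) → 1317 = 5×256 + 2×16 + 5 → 0x525 (hexadecimal)
0x525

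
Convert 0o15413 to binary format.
Convert 0o15413 (octal) → 1×4096 + 5×512 + 4×64 + 1×8 + 3 = 6923 (decimal)
Convert 6923 (decimal) → 6923 = 4096 + 2048 + 512 + 256 + 8 + 2 + 1 → 0b1101100001011 (binary)
0b1101100001011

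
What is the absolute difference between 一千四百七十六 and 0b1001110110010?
Convert 一千四百七十六 (Chinese numeral) → 1×1000 + 4×100 + 7×10 + 6 = 1476 (decimal)
Convert 0b1001110110010 (binary) → 4096 + 512 + 256 + 128 + 32 + 16 + 2 = 5042 (decimal)
Compute |1476 - 5042| = 3566
3566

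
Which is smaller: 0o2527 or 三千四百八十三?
Convert 0o2527 (octal) → 2×512 + 5×64 + 2×8 + 7 = 1367 (decimal)
Convert 三千四百八十三 (Chinese numeral) → 3×1000 + 4×100 + 8×10 + 3 = 3483 (decimal)
Compare 1367 vs 3483: smaller = 1367
1367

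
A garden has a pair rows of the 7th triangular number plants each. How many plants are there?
Convert the 7th triangular number (triangular index) → 7×8/2 = 28 (decimal)
Convert a pair (colloquial) → 2 (decimal)
Compute 28 × 2 = 56
56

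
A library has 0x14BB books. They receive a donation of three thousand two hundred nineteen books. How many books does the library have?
Convert 0x14BB (hexadecimal) → 1×4096 + 4×256 + 11×16 + 11 = 5307 (decimal)
Convert three thousand two hundred nineteen (English words) → 3×1000 + 2×100 + 19 = 3219 (decimal)
Compute 5307 + 3219 = 8526
8526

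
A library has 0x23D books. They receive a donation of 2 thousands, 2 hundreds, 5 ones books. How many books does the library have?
Convert 0x23D (hexadecimal) → 2×256 + 3×16 + 13 = 573 (decimal)
Convert 2 thousands, 2 hundreds, 5 ones (place-value notation) → 2×1000 + 2×100 + 5 = 2205 (decimal)
Compute 573 + 2205 = 2778
2778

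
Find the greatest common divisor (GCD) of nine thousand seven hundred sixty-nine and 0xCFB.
Convert nine thousand seven hundred sixty-nine (English words) → 9×1000 + 7×100 + 69 = 9769 (decimal)
Convert 0xCFB (hexadecimal) → 12×256 + 15×16 + 11 = 3323 (decimal)
Compute gcd(9769, 3323) = 1
1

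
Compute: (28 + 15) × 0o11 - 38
Convert 0o11 (octal) → 1×8 + 1 = 9 (decimal)
Expression in decimal: (28 + 15) × 9 - 38
Parentheses first: 28 + 15 = 43
Multiply: 43 × 9 = 387
Subtract: 387 - 38 = 349
349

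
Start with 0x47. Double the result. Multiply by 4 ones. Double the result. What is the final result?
Convert 0x47 (hexadecimal) → 4×16 + 7 = 71 (decimal)
Start: 71
71 × 2 = 142
Convert 4 ones (place-value notation) → 4 (decimal)
142 × 4 = 568
568 × 2 = 1136
1136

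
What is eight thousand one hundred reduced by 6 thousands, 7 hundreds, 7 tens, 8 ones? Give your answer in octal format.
Convert eight thousand one hundred (English words) → 8×1000 + 1×100 = 8100 (decimal)
Convert 6 thousands, 7 hundreds, 7 tens, 8 ones (place-value notation) → 6×1000 + 7×100 + 7×10 + 8 = 6778 (decimal)
Compute 8100 - 6778 = 1322
Convert 1322 (decimal) → 1322 = 2×512 + 4×64 + 5×8 + 2 → 0o2452 (octal)
0o2452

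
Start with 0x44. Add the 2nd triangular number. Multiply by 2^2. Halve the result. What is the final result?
Convert 0x44 (hexadecimal) → 4×16 + 4 = 68 (decimal)
Start: 68
Convert the 2nd triangular number (triangular index) → 2×3/2 = 3 (decimal)
68 + 3 = 71
Convert 2^2 (power) → 4 (decimal)
71 × 4 = 284
284 ÷ 2 = 142
142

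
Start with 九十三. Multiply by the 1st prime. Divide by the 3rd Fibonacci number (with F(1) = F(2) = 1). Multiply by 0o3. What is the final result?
Convert 九十三 (Chinese numeral) → 9×10 + 3 = 93 (decimal)
Start: 93
Convert the 1st prime (prime index) → 2 (decimal)
93 × 2 = 186
Convert the 3rd Fibonacci number (with F(1) = F(2) = 1) (Fibonacci index) → 1, 1, 2 → 2 (decimal)
186 ÷ 2 = 93
Convert 0o3 (octal) → 3 (decimal)
93 × 3 = 279
279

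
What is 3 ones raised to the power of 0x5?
Convert 3 ones (place-value notation) → 3 (decimal)
Convert 0x5 (hexadecimal) → 5 (decimal)
Compute 3 ^ 5 = 243
243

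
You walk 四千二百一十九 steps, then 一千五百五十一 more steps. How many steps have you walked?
Convert 四千二百一十九 (Chinese numeral) → 4×1000 + 2×100 + 1×10 + 9 = 4219 (decimal)
Convert 一千五百五十一 (Chinese numeral) → 1×1000 + 5×100 + 5×10 + 1 = 1551 (decimal)
Compute 4219 + 1551 = 5770
5770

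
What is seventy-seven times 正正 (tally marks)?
Convert seventy-seven (English words) → 77 (decimal)
Convert 正正 (tally marks) → 5 + 5 = 10 (decimal)
Compute 77 × 10 = 770
770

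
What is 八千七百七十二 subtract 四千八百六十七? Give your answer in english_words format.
Convert 八千七百七十二 (Chinese numeral) → 8×1000 + 7×100 + 7×10 + 2 = 8772 (decimal)
Convert 四千八百六十七 (Chinese numeral) → 4×1000 + 8×100 + 6×10 + 7 = 4867 (decimal)
Compute 8772 - 4867 = 3905
Convert 3905 (decimal) → 3905 = 3×1000 + 9×100 + 5 → three thousand nine hundred five (English words)
three thousand nine hundred five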